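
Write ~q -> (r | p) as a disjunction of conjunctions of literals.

~q -> (r | p)
≡ ~~q | r | p   [eliminate ->]
≡ q | r | p   [double negation]

q | r | p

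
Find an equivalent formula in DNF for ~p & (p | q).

~p & q

~p & (p | q)
≡ (~p & p) | (~p & q)   [distribute & over |]
≡ ~p & q   [simplify]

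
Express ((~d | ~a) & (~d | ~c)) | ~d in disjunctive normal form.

~d | (~a & ~c)

((~d | ~a) & (~d | ~c)) | ~d
= (~d & ~d) | (~d & ~c) | (~a & ~d) | (~a & ~c) | ~d   [distribute & over |]
= ~d | (~a & ~c)   [simplify]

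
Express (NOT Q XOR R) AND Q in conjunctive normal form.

(NOT Q XOR R) AND Q
⇔ (NOT Q OR R) AND NOT (NOT Q AND R) AND Q   [expand XOR]
⇔ (NOT Q OR R) AND (NOT NOT Q OR NOT R) AND Q   [De Morgan]
⇔ (NOT Q OR R) AND (Q OR NOT R) AND Q   [double negation]
⇔ (NOT Q OR R) AND Q   [simplify]

(NOT Q OR R) AND Q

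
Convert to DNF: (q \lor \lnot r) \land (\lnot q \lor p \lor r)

(q \lor \lnot r) \land (\lnot q \lor p \lor r)
⇔ (q \land \lnot q) \lor (q \land p) \lor (q \land r) \lor (\lnot r \land \lnot q) \lor (\lnot r \land p) \lor (\lnot r \land r)   [distribute \land over \lor]
⇔ (q \land p) \lor (q \land r) \lor (\lnot r \land \lnot q) \lor (\lnot r \land p)   [simplify]

(q \land p) \lor (q \land r) \lor (\lnot r \land \lnot q) \lor (\lnot r \land p)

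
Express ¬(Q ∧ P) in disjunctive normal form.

¬(Q ∧ P)
⇔ ¬Q ∨ ¬P   [De Morgan]

¬Q ∨ ¬P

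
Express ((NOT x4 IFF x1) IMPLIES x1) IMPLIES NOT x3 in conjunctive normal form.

(x4 OR x1 OR NOT x3) AND (NOT x1 OR NOT x3)

((NOT x4 IFF x1) IMPLIES x1) IMPLIES NOT x3
= NOT ((NOT x4 IFF x1) IMPLIES x1) OR NOT x3   [eliminate IMPLIES]
= NOT (NOT (NOT x4 IFF x1) OR x1) OR NOT x3   [eliminate IMPLIES]
= NOT (NOT ((NOT x4 IMPLIES x1) AND (x1 IMPLIES NOT x4)) OR x1) OR NOT x3   [eliminate IFF]
= NOT (NOT ((NOT NOT x4 OR x1) AND (x1 IMPLIES NOT x4)) OR x1) OR NOT x3   [eliminate IMPLIES]
= NOT (NOT ((NOT NOT x4 OR x1) AND (NOT x1 OR NOT x4)) OR x1) OR NOT x3   [eliminate IMPLIES]
= (NOT NOT ((NOT NOT x4 OR x1) AND (NOT x1 OR NOT x4)) AND NOT x1) OR NOT x3   [De Morgan]
= ((NOT NOT x4 OR x1) AND (NOT x1 OR NOT x4) AND NOT x1) OR NOT x3   [double negation]
= ((x4 OR x1) AND (NOT x1 OR NOT x4) AND NOT x1) OR NOT x3   [double negation]
= (x4 OR x1 OR NOT x3) AND (NOT x1 OR NOT x4 OR NOT x3) AND (NOT x1 OR NOT x3)   [distribute OR over AND]
= (x4 OR x1 OR NOT x3) AND (NOT x1 OR NOT x3)   [simplify]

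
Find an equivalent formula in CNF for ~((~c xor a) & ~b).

(c | a | b) & (~a | ~c | b)

~((~c xor a) & ~b)
= ~((~c | a) & ~(~c & a) & ~b)   [expand xor]
= ~(~c | a) | ~~(~c & a) | ~~b   [De Morgan]
= (~~c & ~a) | ~~(~c & a) | ~~b   [De Morgan]
= (c & ~a) | ~~(~c & a) | ~~b   [double negation]
= (c & ~a) | (~c & a) | ~~b   [double negation]
= (c & ~a) | (~c & a) | b   [double negation]
= (c | ~c | b) & (c | a | b) & (~a | ~c | b) & (~a | a | b)   [distribute | over &]
= (c | a | b) & (~a | ~c | b)   [simplify]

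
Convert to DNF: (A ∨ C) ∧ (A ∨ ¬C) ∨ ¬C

(A ∨ C) ∧ (A ∨ ¬C) ∨ ¬C
≡ A ∧ A ∨ A ∧ ¬C ∨ C ∧ A ∨ C ∧ ¬C ∨ ¬C   [distribute ∧ over ∨]
≡ A ∨ ¬C   [simplify]

A ∨ ¬C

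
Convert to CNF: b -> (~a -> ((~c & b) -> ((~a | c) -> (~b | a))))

b -> (~a -> ((~c & b) -> ((~a | c) -> (~b | a))))
≡ ~b | (~a -> ((~c & b) -> ((~a | c) -> (~b | a))))
≡ ~b | ~~a | ((~c & b) -> ((~a | c) -> (~b | a)))
≡ ~b | ~~a | ~(~c & b) | ((~a | c) -> (~b | a))
≡ ~b | ~~a | ~(~c & b) | ~(~a | c) | ~b | a
≡ ~b | a | ~(~c & b) | ~(~a | c) | ~b | a
≡ ~b | a | ~~c | ~b | ~(~a | c) | ~b | a
≡ ~b | a | c | ~b | ~(~a | c) | ~b | a
≡ ~b | a | c | ~b | (~~a & ~c) | ~b | a
≡ ~b | a | c | ~b | (a & ~c) | ~b | a
≡ (~b | a | c | ~b | a | ~b | a) & (~b | a | c | ~b | ~c | ~b | a)
≡ ~b | a | c

~b | a | c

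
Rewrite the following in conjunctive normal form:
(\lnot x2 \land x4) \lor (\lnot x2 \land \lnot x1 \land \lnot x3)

(\lnot x2 \land x4) \lor (\lnot x2 \land \lnot x1 \land \lnot x3)
= (\lnot x2 \lor \lnot x2) \land (\lnot x2 \lor \lnot x1) \land (\lnot x2 \lor \lnot x3) \land (x4 \lor \lnot x2) \land (x4 \lor \lnot x1) \land (x4 \lor \lnot x3)   (distribute \lor over \land)
= \lnot x2 \land (x4 \lor \lnot x1) \land (x4 \lor \lnot x3)   (simplify)

\lnot x2 \land (x4 \lor \lnot x1) \land (x4 \lor \lnot x3)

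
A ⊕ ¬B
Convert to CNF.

(A ∨ ¬B) ∧ (¬A ∨ B)

A ⊕ ¬B
⇔ (A ∨ ¬B) ∧ ¬(A ∧ ¬B)   — expand ⊕
⇔ (A ∨ ¬B) ∧ (¬A ∨ ¬¬B)   — De Morgan
⇔ (A ∨ ¬B) ∧ (¬A ∨ B)   — double negation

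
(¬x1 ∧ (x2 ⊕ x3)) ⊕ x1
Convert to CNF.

(x2 ∨ x3 ∨ x1) ∧ (¬x2 ∨ ¬x3 ∨ x1)

(¬x1 ∧ (x2 ⊕ x3)) ⊕ x1
≡ ((¬x1 ∧ (x2 ⊕ x3)) ∨ x1) ∧ ¬(¬x1 ∧ (x2 ⊕ x3) ∧ x1)
≡ ((¬x1 ∧ (x2 ∨ x3) ∧ ¬(x2 ∧ x3)) ∨ x1) ∧ ¬(¬x1 ∧ (x2 ⊕ x3) ∧ x1)
≡ ((¬x1 ∧ (x2 ∨ x3) ∧ ¬(x2 ∧ x3)) ∨ x1) ∧ ¬(¬x1 ∧ (x2 ∨ x3) ∧ ¬(x2 ∧ x3) ∧ x1)
≡ ((¬x1 ∧ (x2 ∨ x3) ∧ (¬x2 ∨ ¬x3)) ∨ x1) ∧ ¬(¬x1 ∧ (x2 ∨ x3) ∧ ¬(x2 ∧ x3) ∧ x1)
≡ ((¬x1 ∧ (x2 ∨ x3) ∧ (¬x2 ∨ ¬x3)) ∨ x1) ∧ (¬¬x1 ∨ ¬(x2 ∨ x3) ∨ ¬¬(x2 ∧ x3) ∨ ¬x1)
≡ ((¬x1 ∧ (x2 ∨ x3) ∧ (¬x2 ∨ ¬x3)) ∨ x1) ∧ (x1 ∨ ¬(x2 ∨ x3) ∨ ¬¬(x2 ∧ x3) ∨ ¬x1)
≡ ((¬x1 ∧ (x2 ∨ x3) ∧ (¬x2 ∨ ¬x3)) ∨ x1) ∧ (x1 ∨ (¬x2 ∧ ¬x3) ∨ ¬¬(x2 ∧ x3) ∨ ¬x1)
≡ ((¬x1 ∧ (x2 ∨ x3) ∧ (¬x2 ∨ ¬x3)) ∨ x1) ∧ (x1 ∨ (¬x2 ∧ ¬x3) ∨ (x2 ∧ x3) ∨ ¬x1)
≡ (¬x1 ∨ x1) ∧ (x2 ∨ x3 ∨ x1) ∧ (¬x2 ∨ ¬x3 ∨ x1) ∧ (x1 ∨ ¬x2 ∨ x2 ∨ ¬x1) ∧ (x1 ∨ ¬x2 ∨ x3 ∨ ¬x1) ∧ (x1 ∨ ¬x3 ∨ x2 ∨ ¬x1) ∧ (x1 ∨ ¬x3 ∨ x3 ∨ ¬x1)
≡ (x2 ∨ x3 ∨ x1) ∧ (¬x2 ∨ ¬x3 ∨ x1)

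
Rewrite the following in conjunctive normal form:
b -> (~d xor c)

b -> (~d xor c)
≡ ~b | (~d xor c)   [eliminate ->]
≡ ~b | ((~d | c) & ~(~d & c))   [expand xor]
≡ ~b | ((~d | c) & (~~d | ~c))   [De Morgan]
≡ ~b | ((~d | c) & (d | ~c))   [double negation]
≡ (~b | ~d | c) & (~b | d | ~c)   [distribute | over &]

(~b | ~d | c) & (~b | d | ~c)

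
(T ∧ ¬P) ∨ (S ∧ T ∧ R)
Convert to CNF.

T ∧ (¬P ∨ S) ∧ (¬P ∨ R)

(T ∧ ¬P) ∨ (S ∧ T ∧ R)
⇔ (T ∨ S) ∧ (T ∨ T) ∧ (T ∨ R) ∧ (¬P ∨ S) ∧ (¬P ∨ T) ∧ (¬P ∨ R)   — distribute ∨ over ∧
⇔ T ∧ (¬P ∨ S) ∧ (¬P ∨ R)   — simplify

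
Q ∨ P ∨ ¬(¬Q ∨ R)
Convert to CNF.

Q ∨ P ∨ ¬(¬Q ∨ R)
= Q ∨ P ∨ (¬¬Q ∧ ¬R)   (De Morgan)
= Q ∨ P ∨ (Q ∧ ¬R)   (double negation)
= (Q ∨ P ∨ Q) ∧ (Q ∨ P ∨ ¬R)   (distribute ∨ over ∧)
= Q ∨ P   (simplify)

Q ∨ P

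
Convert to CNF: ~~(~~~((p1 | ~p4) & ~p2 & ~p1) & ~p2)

~~(~~~((p1 | ~p4) & ~p2 & ~p1) & ~p2)
⇔ ~~~((p1 | ~p4) & ~p2 & ~p1) & ~p2   (double negation)
⇔ ~((p1 | ~p4) & ~p2 & ~p1) & ~p2   (double negation)
⇔ (~(p1 | ~p4) | ~~p2 | ~~p1) & ~p2   (De Morgan)
⇔ ((~p1 & ~~p4) | ~~p2 | ~~p1) & ~p2   (De Morgan)
⇔ ((~p1 & p4) | ~~p2 | ~~p1) & ~p2   (double negation)
⇔ ((~p1 & p4) | p2 | ~~p1) & ~p2   (double negation)
⇔ ((~p1 & p4) | p2 | p1) & ~p2   (double negation)
⇔ (~p1 | p2 | p1) & (p4 | p2 | p1) & ~p2   (distribute | over &)
⇔ (p4 | p2 | p1) & ~p2   (simplify)

(p4 | p2 | p1) & ~p2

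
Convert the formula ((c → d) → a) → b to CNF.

((c → d) → a) → b
≡ ¬((c → d) → a) ∨ b
≡ ¬(¬(c → d) ∨ a) ∨ b
≡ ¬(¬(¬c ∨ d) ∨ a) ∨ b
≡ (¬¬(¬c ∨ d) ∧ ¬a) ∨ b
≡ ((¬c ∨ d) ∧ ¬a) ∨ b
≡ (¬c ∨ d ∨ b) ∧ (¬a ∨ b)

(¬c ∨ d ∨ b) ∧ (¬a ∨ b)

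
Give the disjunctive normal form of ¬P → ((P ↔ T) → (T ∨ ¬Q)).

¬P → ((P ↔ T) → (T ∨ ¬Q))
⇔ ¬¬P ∨ ((P ↔ T) → (T ∨ ¬Q))   — eliminate →
⇔ ¬¬P ∨ ¬(P ↔ T) ∨ T ∨ ¬Q   — eliminate →
⇔ ¬¬P ∨ ¬((P → T) ∧ (T → P)) ∨ T ∨ ¬Q   — eliminate ↔
⇔ ¬¬P ∨ ¬((¬P ∨ T) ∧ (T → P)) ∨ T ∨ ¬Q   — eliminate →
⇔ ¬¬P ∨ ¬((¬P ∨ T) ∧ (¬T ∨ P)) ∨ T ∨ ¬Q   — eliminate →
⇔ P ∨ ¬((¬P ∨ T) ∧ (¬T ∨ P)) ∨ T ∨ ¬Q   — double negation
⇔ P ∨ ¬(¬P ∨ T) ∨ ¬(¬T ∨ P) ∨ T ∨ ¬Q   — De Morgan
⇔ P ∨ (¬¬P ∧ ¬T) ∨ ¬(¬T ∨ P) ∨ T ∨ ¬Q   — De Morgan
⇔ P ∨ (P ∧ ¬T) ∨ ¬(¬T ∨ P) ∨ T ∨ ¬Q   — double negation
⇔ P ∨ (P ∧ ¬T) ∨ (¬¬T ∧ ¬P) ∨ T ∨ ¬Q   — De Morgan
⇔ P ∨ (P ∧ ¬T) ∨ (T ∧ ¬P) ∨ T ∨ ¬Q   — double negation
⇔ P ∨ T ∨ ¬Q   — simplify

P ∨ T ∨ ¬Q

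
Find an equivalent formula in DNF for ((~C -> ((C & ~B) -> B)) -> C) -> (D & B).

~C | (D & B)

((~C -> ((C & ~B) -> B)) -> C) -> (D & B)
≡ ~((~C -> ((C & ~B) -> B)) -> C) | (D & B)
≡ ~(~(~C -> ((C & ~B) -> B)) | C) | (D & B)
≡ ~(~(~~C | ((C & ~B) -> B)) | C) | (D & B)
≡ ~(~(~~C | ~(C & ~B) | B) | C) | (D & B)
≡ (~~(~~C | ~(C & ~B) | B) & ~C) | (D & B)
≡ ((~~C | ~(C & ~B) | B) & ~C) | (D & B)
≡ ((C | ~(C & ~B) | B) & ~C) | (D & B)
≡ ((C | ~C | ~~B | B) & ~C) | (D & B)
≡ ((C | ~C | B | B) & ~C) | (D & B)
≡ (C & ~C) | (~C & ~C) | (B & ~C) | (B & ~C) | (D & B)
≡ ~C | (D & B)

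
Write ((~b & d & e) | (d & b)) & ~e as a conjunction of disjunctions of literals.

d & (e | b) & ~e

((~b & d & e) | (d & b)) & ~e
≡ (~b | d) & (~b | b) & (d | d) & (d | b) & (e | d) & (e | b) & ~e   — distribute | over &
≡ d & (e | b) & ~e   — simplify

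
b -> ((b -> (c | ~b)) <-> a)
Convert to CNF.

b -> ((b -> (c | ~b)) <-> a)
⇔ ~b | ((b -> (c | ~b)) <-> a)   [eliminate ->]
⇔ ~b | (((b -> (c | ~b)) -> a) & (a -> (b -> (c | ~b))))   [eliminate <->]
⇔ ~b | ((~(b -> (c | ~b)) | a) & (a -> (b -> (c | ~b))))   [eliminate ->]
⇔ ~b | ((~(~b | c | ~b) | a) & (a -> (b -> (c | ~b))))   [eliminate ->]
⇔ ~b | ((~(~b | c | ~b) | a) & (~a | (b -> (c | ~b))))   [eliminate ->]
⇔ ~b | ((~(~b | c | ~b) | a) & (~a | ~b | c | ~b))   [eliminate ->]
⇔ ~b | (((~~b & ~c & ~~b) | a) & (~a | ~b | c | ~b))   [De Morgan]
⇔ ~b | (((b & ~c & ~~b) | a) & (~a | ~b | c | ~b))   [double negation]
⇔ ~b | (((b & ~c & b) | a) & (~a | ~b | c | ~b))   [double negation]
⇔ (~b | b | a) & (~b | ~c | a) & (~b | b | a) & (~b | ~a | ~b | c | ~b)   [distribute | over &]
⇔ (~b | ~c | a) & (~b | ~a | c)   [simplify]

(~b | ~c | a) & (~b | ~a | c)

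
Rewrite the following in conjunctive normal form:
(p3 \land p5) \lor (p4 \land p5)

(p3 \land p5) \lor (p4 \land p5)
= (p3 \lor p4) \land (p3 \lor p5) \land (p5 \lor p4) \land (p5 \lor p5)   — distribute \lor over \land
= (p3 \lor p4) \land p5   — simplify

(p3 \lor p4) \land p5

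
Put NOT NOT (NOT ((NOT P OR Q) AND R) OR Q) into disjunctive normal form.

(P AND NOT Q) OR NOT R OR Q

NOT NOT (NOT ((NOT P OR Q) AND R) OR Q)
≡ NOT ((NOT P OR Q) AND R) OR Q   [double negation]
≡ NOT (NOT P OR Q) OR NOT R OR Q   [De Morgan]
≡ (NOT NOT P AND NOT Q) OR NOT R OR Q   [De Morgan]
≡ (P AND NOT Q) OR NOT R OR Q   [double negation]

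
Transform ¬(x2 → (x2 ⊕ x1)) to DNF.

¬(x2 → (x2 ⊕ x1))
≡ ¬(¬x2 ∨ (x2 ⊕ x1))   [eliminate →]
≡ ¬(¬x2 ∨ (x2 ∧ ¬x1) ∨ (¬x2 ∧ x1))   [expand ⊕]
≡ ¬¬x2 ∧ ¬(x2 ∧ ¬x1) ∧ ¬(¬x2 ∧ x1)   [De Morgan]
≡ x2 ∧ ¬(x2 ∧ ¬x1) ∧ ¬(¬x2 ∧ x1)   [double negation]
≡ x2 ∧ (¬x2 ∨ ¬¬x1) ∧ ¬(¬x2 ∧ x1)   [De Morgan]
≡ x2 ∧ (¬x2 ∨ x1) ∧ ¬(¬x2 ∧ x1)   [double negation]
≡ x2 ∧ (¬x2 ∨ x1) ∧ (¬¬x2 ∨ ¬x1)   [De Morgan]
≡ x2 ∧ (¬x2 ∨ x1) ∧ (x2 ∨ ¬x1)   [double negation]
≡ (x2 ∧ ¬x2 ∧ x2) ∨ (x2 ∧ ¬x2 ∧ ¬x1) ∨ (x2 ∧ x1 ∧ x2) ∨ (x2 ∧ x1 ∧ ¬x1)   [distribute ∧ over ∨]
≡ x2 ∧ x1   [simplify]

x2 ∧ x1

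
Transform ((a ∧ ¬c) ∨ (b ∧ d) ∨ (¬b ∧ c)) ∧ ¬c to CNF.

((a ∧ ¬c) ∨ (b ∧ d) ∨ (¬b ∧ c)) ∧ ¬c
≡ (a ∨ b ∨ ¬b) ∧ (a ∨ b ∨ c) ∧ (a ∨ d ∨ ¬b) ∧ (a ∨ d ∨ c) ∧ (¬c ∨ b ∨ ¬b) ∧ (¬c ∨ b ∨ c) ∧ (¬c ∨ d ∨ ¬b) ∧ (¬c ∨ d ∨ c) ∧ ¬c   [distribute ∨ over ∧]
≡ (a ∨ b ∨ c) ∧ (a ∨ d ∨ ¬b) ∧ (a ∨ d ∨ c) ∧ ¬c   [simplify]

(a ∨ b ∨ c) ∧ (a ∨ d ∨ ¬b) ∧ (a ∨ d ∨ c) ∧ ¬c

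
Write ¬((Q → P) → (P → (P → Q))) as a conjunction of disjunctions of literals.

¬((Q → P) → (P → (P → Q)))
≡ ¬(¬(Q → P) ∨ (P → (P → Q)))   [eliminate →]
≡ ¬(¬(¬Q ∨ P) ∨ (P → (P → Q)))   [eliminate →]
≡ ¬(¬(¬Q ∨ P) ∨ ¬P ∨ (P → Q))   [eliminate →]
≡ ¬(¬(¬Q ∨ P) ∨ ¬P ∨ ¬P ∨ Q)   [eliminate →]
≡ ¬¬(¬Q ∨ P) ∧ ¬¬P ∧ ¬¬P ∧ ¬Q   [De Morgan]
≡ (¬Q ∨ P) ∧ ¬¬P ∧ ¬¬P ∧ ¬Q   [double negation]
≡ (¬Q ∨ P) ∧ P ∧ ¬¬P ∧ ¬Q   [double negation]
≡ (¬Q ∨ P) ∧ P ∧ P ∧ ¬Q   [double negation]
≡ P ∧ ¬Q   [simplify]

P ∧ ¬Q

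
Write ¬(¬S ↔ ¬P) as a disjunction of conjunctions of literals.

¬(¬S ↔ ¬P)
⇔ ¬((¬S → ¬P) ∧ (¬P → ¬S))
⇔ ¬((¬¬S ∨ ¬P) ∧ (¬P → ¬S))
⇔ ¬((¬¬S ∨ ¬P) ∧ (¬¬P ∨ ¬S))
⇔ ¬(¬¬S ∨ ¬P) ∨ ¬(¬¬P ∨ ¬S)
⇔ (¬¬¬S ∧ ¬¬P) ∨ ¬(¬¬P ∨ ¬S)
⇔ (¬S ∧ ¬¬P) ∨ ¬(¬¬P ∨ ¬S)
⇔ (¬S ∧ P) ∨ ¬(¬¬P ∨ ¬S)
⇔ (¬S ∧ P) ∨ (¬¬¬P ∧ ¬¬S)
⇔ (¬S ∧ P) ∨ (¬P ∧ ¬¬S)
⇔ (¬S ∧ P) ∨ (¬P ∧ S)

(¬S ∧ P) ∨ (¬P ∧ S)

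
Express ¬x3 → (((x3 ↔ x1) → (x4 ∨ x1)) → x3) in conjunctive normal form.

(x3 ∨ ¬x1) ∧ (x3 ∨ ¬x4)

¬x3 → (((x3 ↔ x1) → (x4 ∨ x1)) → x3)
≡ ¬¬x3 ∨ (((x3 ↔ x1) → (x4 ∨ x1)) → x3)   [eliminate →]
≡ ¬¬x3 ∨ ¬((x3 ↔ x1) → (x4 ∨ x1)) ∨ x3   [eliminate →]
≡ ¬¬x3 ∨ ¬(¬(x3 ↔ x1) ∨ x4 ∨ x1) ∨ x3   [eliminate →]
≡ ¬¬x3 ∨ ¬(¬((x3 → x1) ∧ (x1 → x3)) ∨ x4 ∨ x1) ∨ x3   [eliminate ↔]
≡ ¬¬x3 ∨ ¬(¬((¬x3 ∨ x1) ∧ (x1 → x3)) ∨ x4 ∨ x1) ∨ x3   [eliminate →]
≡ ¬¬x3 ∨ ¬(¬((¬x3 ∨ x1) ∧ (¬x1 ∨ x3)) ∨ x4 ∨ x1) ∨ x3   [eliminate →]
≡ x3 ∨ ¬(¬((¬x3 ∨ x1) ∧ (¬x1 ∨ x3)) ∨ x4 ∨ x1) ∨ x3   [double negation]
≡ x3 ∨ (¬¬((¬x3 ∨ x1) ∧ (¬x1 ∨ x3)) ∧ ¬x4 ∧ ¬x1) ∨ x3   [De Morgan]
≡ x3 ∨ ((¬x3 ∨ x1) ∧ (¬x1 ∨ x3) ∧ ¬x4 ∧ ¬x1) ∨ x3   [double negation]
≡ (x3 ∨ ¬x3 ∨ x1 ∨ x3) ∧ (x3 ∨ ¬x1 ∨ x3 ∨ x3) ∧ (x3 ∨ ¬x4 ∨ x3) ∧ (x3 ∨ ¬x1 ∨ x3)   [distribute ∨ over ∧]
≡ (x3 ∨ ¬x1) ∧ (x3 ∨ ¬x4)   [simplify]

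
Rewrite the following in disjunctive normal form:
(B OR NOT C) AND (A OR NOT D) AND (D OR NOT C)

(B OR NOT C) AND (A OR NOT D) AND (D OR NOT C)
⇔ (B AND A AND D) OR (B AND A AND NOT C) OR (B AND NOT D AND D) OR (B AND NOT D AND NOT C) OR (NOT C AND A AND D) OR (NOT C AND A AND NOT C) OR (NOT C AND NOT D AND D) OR (NOT C AND NOT D AND NOT C)   — distribute AND over OR
⇔ (B AND A AND D) OR (NOT C AND A) OR (NOT C AND NOT D)   — simplify

(B AND A AND D) OR (NOT C AND A) OR (NOT C AND NOT D)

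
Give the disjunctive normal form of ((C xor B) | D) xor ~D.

D | (~C & ~B & ~D) | (B & C & ~D)

((C xor B) | D) xor ~D
= (((C xor B) | D) & ~~D) | (~((C xor B) | D) & ~D)   (expand xor)
= (((C & ~B) | (~C & B) | D) & ~~D) | (~((C xor B) | D) & ~D)   (expand xor)
= (((C & ~B) | (~C & B) | D) & ~~D) | (~((C & ~B) | (~C & B) | D) & ~D)   (expand xor)
= (((C & ~B) | (~C & B) | D) & D) | (~((C & ~B) | (~C & B) | D) & ~D)   (double negation)
= (((C & ~B) | (~C & B) | D) & D) | (~(C & ~B) & ~(~C & B) & ~D & ~D)   (De Morgan)
= (((C & ~B) | (~C & B) | D) & D) | ((~C | ~~B) & ~(~C & B) & ~D & ~D)   (De Morgan)
= (((C & ~B) | (~C & B) | D) & D) | ((~C | B) & ~(~C & B) & ~D & ~D)   (double negation)
= (((C & ~B) | (~C & B) | D) & D) | ((~C | B) & (~~C | ~B) & ~D & ~D)   (De Morgan)
= (((C & ~B) | (~C & B) | D) & D) | ((~C | B) & (C | ~B) & ~D & ~D)   (double negation)
= (C & ~B & D) | (~C & B & D) | (D & D) | (~C & C & ~D & ~D) | (~C & ~B & ~D & ~D) | (B & C & ~D & ~D) | (B & ~B & ~D & ~D)   (distribute & over |)
= D | (~C & ~B & ~D) | (B & C & ~D)   (simplify)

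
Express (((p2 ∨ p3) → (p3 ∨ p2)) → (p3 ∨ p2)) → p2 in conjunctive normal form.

(((p2 ∨ p3) → (p3 ∨ p2)) → (p3 ∨ p2)) → p2
≡ ¬(((p2 ∨ p3) → (p3 ∨ p2)) → (p3 ∨ p2)) ∨ p2   [eliminate →]
≡ ¬(¬((p2 ∨ p3) → (p3 ∨ p2)) ∨ p3 ∨ p2) ∨ p2   [eliminate →]
≡ ¬(¬(¬(p2 ∨ p3) ∨ p3 ∨ p2) ∨ p3 ∨ p2) ∨ p2   [eliminate →]
≡ (¬¬(¬(p2 ∨ p3) ∨ p3 ∨ p2) ∧ ¬p3 ∧ ¬p2) ∨ p2   [De Morgan]
≡ ((¬(p2 ∨ p3) ∨ p3 ∨ p2) ∧ ¬p3 ∧ ¬p2) ∨ p2   [double negation]
≡ (((¬p2 ∧ ¬p3) ∨ p3 ∨ p2) ∧ ¬p3 ∧ ¬p2) ∨ p2   [De Morgan]
≡ (¬p2 ∨ p3 ∨ p2 ∨ p2) ∧ (¬p3 ∨ p3 ∨ p2 ∨ p2) ∧ (¬p3 ∨ p2) ∧ (¬p2 ∨ p2)   [distribute ∨ over ∧]
≡ ¬p3 ∨ p2   [simplify]

¬p3 ∨ p2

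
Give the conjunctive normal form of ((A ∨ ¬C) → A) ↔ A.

A ∨ ¬C

((A ∨ ¬C) → A) ↔ A
≡ (((A ∨ ¬C) → A) → A) ∧ (A → ((A ∨ ¬C) → A))   [eliminate ↔]
≡ (¬((A ∨ ¬C) → A) ∨ A) ∧ (A → ((A ∨ ¬C) → A))   [eliminate →]
≡ (¬(¬(A ∨ ¬C) ∨ A) ∨ A) ∧ (A → ((A ∨ ¬C) → A))   [eliminate →]
≡ (¬(¬(A ∨ ¬C) ∨ A) ∨ A) ∧ (¬A ∨ ((A ∨ ¬C) → A))   [eliminate →]
≡ (¬(¬(A ∨ ¬C) ∨ A) ∨ A) ∧ (¬A ∨ ¬(A ∨ ¬C) ∨ A)   [eliminate →]
≡ ((¬¬(A ∨ ¬C) ∧ ¬A) ∨ A) ∧ (¬A ∨ ¬(A ∨ ¬C) ∨ A)   [De Morgan]
≡ (((A ∨ ¬C) ∧ ¬A) ∨ A) ∧ (¬A ∨ ¬(A ∨ ¬C) ∨ A)   [double negation]
≡ (((A ∨ ¬C) ∧ ¬A) ∨ A) ∧ (¬A ∨ (¬A ∧ ¬¬C) ∨ A)   [De Morgan]
≡ (((A ∨ ¬C) ∧ ¬A) ∨ A) ∧ (¬A ∨ (¬A ∧ C) ∨ A)   [double negation]
≡ (A ∨ ¬C ∨ A) ∧ (¬A ∨ A) ∧ (¬A ∨ ¬A ∨ A) ∧ (¬A ∨ C ∨ A)   [distribute ∨ over ∧]
≡ A ∨ ¬C   [simplify]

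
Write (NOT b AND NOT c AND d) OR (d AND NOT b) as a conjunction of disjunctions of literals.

(NOT b AND NOT c AND d) OR (d AND NOT b)
≡ (NOT b OR d) AND (NOT b OR NOT b) AND (NOT c OR d) AND (NOT c OR NOT b) AND (d OR d) AND (d OR NOT b)   [distribute OR over AND]
≡ NOT b AND d   [simplify]

NOT b AND d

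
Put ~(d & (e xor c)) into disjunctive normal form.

~(d & (e xor c))
≡ ~(d & ((e & ~c) | (~e & c)))
≡ ~d | ~((e & ~c) | (~e & c))
≡ ~d | (~(e & ~c) & ~(~e & c))
≡ ~d | ((~e | ~~c) & ~(~e & c))
≡ ~d | ((~e | c) & ~(~e & c))
≡ ~d | ((~e | c) & (~~e | ~c))
≡ ~d | ((~e | c) & (e | ~c))
≡ ~d | (~e & e) | (~e & ~c) | (c & e) | (c & ~c)
≡ ~d | (~e & ~c) | (c & e)

~d | (~e & ~c) | (c & e)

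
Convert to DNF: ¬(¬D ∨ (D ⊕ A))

D ∧ A

¬(¬D ∨ (D ⊕ A))
≡ ¬(¬D ∨ (D ∧ ¬A) ∨ (¬D ∧ A))   [expand ⊕]
≡ ¬¬D ∧ ¬(D ∧ ¬A) ∧ ¬(¬D ∧ A)   [De Morgan]
≡ D ∧ ¬(D ∧ ¬A) ∧ ¬(¬D ∧ A)   [double negation]
≡ D ∧ (¬D ∨ ¬¬A) ∧ ¬(¬D ∧ A)   [De Morgan]
≡ D ∧ (¬D ∨ A) ∧ ¬(¬D ∧ A)   [double negation]
≡ D ∧ (¬D ∨ A) ∧ (¬¬D ∨ ¬A)   [De Morgan]
≡ D ∧ (¬D ∨ A) ∧ (D ∨ ¬A)   [double negation]
≡ (D ∧ ¬D ∧ D) ∨ (D ∧ ¬D ∧ ¬A) ∨ (D ∧ A ∧ D) ∨ (D ∧ A ∧ ¬A)   [distribute ∧ over ∨]
≡ D ∧ A   [simplify]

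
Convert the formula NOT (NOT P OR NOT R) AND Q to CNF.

NOT (NOT P OR NOT R) AND Q
⇔ NOT NOT P AND NOT NOT R AND Q
⇔ P AND NOT NOT R AND Q
⇔ P AND R AND Q

P AND R AND Q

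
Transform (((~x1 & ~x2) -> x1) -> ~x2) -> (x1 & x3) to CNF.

(x1 | x2) & (x2 | x3)

(((~x1 & ~x2) -> x1) -> ~x2) -> (x1 & x3)
≡ ~(((~x1 & ~x2) -> x1) -> ~x2) | (x1 & x3)   (eliminate ->)
≡ ~(~((~x1 & ~x2) -> x1) | ~x2) | (x1 & x3)   (eliminate ->)
≡ ~(~(~(~x1 & ~x2) | x1) | ~x2) | (x1 & x3)   (eliminate ->)
≡ (~~(~(~x1 & ~x2) | x1) & ~~x2) | (x1 & x3)   (De Morgan)
≡ ((~(~x1 & ~x2) | x1) & ~~x2) | (x1 & x3)   (double negation)
≡ ((~~x1 | ~~x2 | x1) & ~~x2) | (x1 & x3)   (De Morgan)
≡ ((x1 | ~~x2 | x1) & ~~x2) | (x1 & x3)   (double negation)
≡ ((x1 | x2 | x1) & ~~x2) | (x1 & x3)   (double negation)
≡ ((x1 | x2 | x1) & x2) | (x1 & x3)   (double negation)
≡ (x1 | x2 | x1 | x1) & (x1 | x2 | x1 | x3) & (x2 | x1) & (x2 | x3)   (distribute | over &)
≡ (x1 | x2) & (x2 | x3)   (simplify)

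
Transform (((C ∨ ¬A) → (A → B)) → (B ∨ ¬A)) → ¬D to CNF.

(((C ∨ ¬A) → (A → B)) → (B ∨ ¬A)) → ¬D
⇔ ¬(((C ∨ ¬A) → (A → B)) → (B ∨ ¬A)) ∨ ¬D
⇔ ¬(¬((C ∨ ¬A) → (A → B)) ∨ B ∨ ¬A) ∨ ¬D
⇔ ¬(¬(¬(C ∨ ¬A) ∨ (A → B)) ∨ B ∨ ¬A) ∨ ¬D
⇔ ¬(¬(¬(C ∨ ¬A) ∨ ¬A ∨ B) ∨ B ∨ ¬A) ∨ ¬D
⇔ (¬¬(¬(C ∨ ¬A) ∨ ¬A ∨ B) ∧ ¬B ∧ ¬¬A) ∨ ¬D
⇔ ((¬(C ∨ ¬A) ∨ ¬A ∨ B) ∧ ¬B ∧ ¬¬A) ∨ ¬D
⇔ (((¬C ∧ ¬¬A) ∨ ¬A ∨ B) ∧ ¬B ∧ ¬¬A) ∨ ¬D
⇔ (((¬C ∧ A) ∨ ¬A ∨ B) ∧ ¬B ∧ ¬¬A) ∨ ¬D
⇔ (((¬C ∧ A) ∨ ¬A ∨ B) ∧ ¬B ∧ A) ∨ ¬D
⇔ (¬C ∨ ¬A ∨ B ∨ ¬D) ∧ (A ∨ ¬A ∨ B ∨ ¬D) ∧ (¬B ∨ ¬D) ∧ (A ∨ ¬D)
⇔ (¬C ∨ ¬A ∨ B ∨ ¬D) ∧ (¬B ∨ ¬D) ∧ (A ∨ ¬D)

(¬C ∨ ¬A ∨ B ∨ ¬D) ∧ (¬B ∨ ¬D) ∧ (A ∨ ¬D)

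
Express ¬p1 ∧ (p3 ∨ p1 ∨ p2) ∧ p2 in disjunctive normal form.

¬p1 ∧ p2

¬p1 ∧ (p3 ∨ p1 ∨ p2) ∧ p2
⇔ (¬p1 ∧ p3 ∧ p2) ∨ (¬p1 ∧ p1 ∧ p2) ∨ (¬p1 ∧ p2 ∧ p2)   [distribute ∧ over ∨]
⇔ ¬p1 ∧ p2   [simplify]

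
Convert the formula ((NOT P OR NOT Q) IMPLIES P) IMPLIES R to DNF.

((NOT P OR NOT Q) IMPLIES P) IMPLIES R
≡ NOT ((NOT P OR NOT Q) IMPLIES P) OR R
≡ NOT (NOT (NOT P OR NOT Q) OR P) OR R
≡ (NOT NOT (NOT P OR NOT Q) AND NOT P) OR R
≡ ((NOT P OR NOT Q) AND NOT P) OR R
≡ (NOT P AND NOT P) OR (NOT Q AND NOT P) OR R
≡ NOT P OR R

NOT P OR R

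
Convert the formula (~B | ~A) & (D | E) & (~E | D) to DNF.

(~B | ~A) & (D | E) & (~E | D)
≡ (~B & D & ~E) | (~B & D & D) | (~B & E & ~E) | (~B & E & D) | (~A & D & ~E) | (~A & D & D) | (~A & E & ~E) | (~A & E & D)
≡ (~B & D) | (~A & D)

(~B & D) | (~A & D)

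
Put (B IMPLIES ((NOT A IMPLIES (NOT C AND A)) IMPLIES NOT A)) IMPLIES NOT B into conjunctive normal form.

A OR NOT B

(B IMPLIES ((NOT A IMPLIES (NOT C AND A)) IMPLIES NOT A)) IMPLIES NOT B
⇔ NOT (B IMPLIES ((NOT A IMPLIES (NOT C AND A)) IMPLIES NOT A)) OR NOT B
⇔ NOT (NOT B OR ((NOT A IMPLIES (NOT C AND A)) IMPLIES NOT A)) OR NOT B
⇔ NOT (NOT B OR NOT (NOT A IMPLIES (NOT C AND A)) OR NOT A) OR NOT B
⇔ NOT (NOT B OR NOT (NOT NOT A OR (NOT C AND A)) OR NOT A) OR NOT B
⇔ (NOT NOT B AND NOT NOT (NOT NOT A OR (NOT C AND A)) AND NOT NOT A) OR NOT B
⇔ (B AND NOT NOT (NOT NOT A OR (NOT C AND A)) AND NOT NOT A) OR NOT B
⇔ (B AND (NOT NOT A OR (NOT C AND A)) AND NOT NOT A) OR NOT B
⇔ (B AND (A OR (NOT C AND A)) AND NOT NOT A) OR NOT B
⇔ (B AND (A OR (NOT C AND A)) AND A) OR NOT B
⇔ (B OR NOT B) AND (A OR NOT C OR NOT B) AND (A OR A OR NOT B) AND (A OR NOT B)
⇔ A OR NOT B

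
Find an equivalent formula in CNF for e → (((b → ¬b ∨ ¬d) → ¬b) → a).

(¬e ∨ ¬b ∨ ¬d ∨ a) ∧ (¬e ∨ b ∨ a)

e → (((b → ¬b ∨ ¬d) → ¬b) → a)
= ¬e ∨ (((b → ¬b ∨ ¬d) → ¬b) → a)   — eliminate →
= ¬e ∨ ¬((b → ¬b ∨ ¬d) → ¬b) ∨ a   — eliminate →
= ¬e ∨ ¬(¬(b → ¬b ∨ ¬d) ∨ ¬b) ∨ a   — eliminate →
= ¬e ∨ ¬(¬(¬b ∨ ¬b ∨ ¬d) ∨ ¬b) ∨ a   — eliminate →
= ¬e ∨ ¬¬(¬b ∨ ¬b ∨ ¬d) ∧ ¬¬b ∨ a   — De Morgan
= ¬e ∨ (¬b ∨ ¬b ∨ ¬d) ∧ ¬¬b ∨ a   — double negation
= ¬e ∨ (¬b ∨ ¬b ∨ ¬d) ∧ b ∨ a   — double negation
= (¬e ∨ ¬b ∨ ¬b ∨ ¬d ∨ a) ∧ (¬e ∨ b ∨ a)   — distribute ∨ over ∧
= (¬e ∨ ¬b ∨ ¬d ∨ a) ∧ (¬e ∨ b ∨ a)   — simplify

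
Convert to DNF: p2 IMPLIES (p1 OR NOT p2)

p2 IMPLIES (p1 OR NOT p2)
≡ NOT p2 OR p1 OR NOT p2   [eliminate IMPLIES]
≡ NOT p2 OR p1   [simplify]

NOT p2 OR p1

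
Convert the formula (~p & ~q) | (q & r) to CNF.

(~p | q) & (~p | r) & (~q | r)

(~p & ~q) | (q & r)
⇔ (~p | q) & (~p | r) & (~q | q) & (~q | r)
⇔ (~p | q) & (~p | r) & (~q | r)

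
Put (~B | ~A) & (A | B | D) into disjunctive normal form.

(~B | ~A) & (A | B | D)
≡ (~B & A) | (~B & B) | (~B & D) | (~A & A) | (~A & B) | (~A & D)   [distribute & over |]
≡ (~B & A) | (~B & D) | (~A & B) | (~A & D)   [simplify]

(~B & A) | (~B & D) | (~A & B) | (~A & D)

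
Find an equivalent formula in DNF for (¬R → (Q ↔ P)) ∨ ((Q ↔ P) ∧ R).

R ∨ (¬Q ∧ ¬P) ∨ (P ∧ Q)

(¬R → (Q ↔ P)) ∨ ((Q ↔ P) ∧ R)
≡ ¬¬R ∨ (Q ↔ P) ∨ ((Q ↔ P) ∧ R)   — eliminate →
≡ ¬¬R ∨ ((Q → P) ∧ (P → Q)) ∨ ((Q ↔ P) ∧ R)   — eliminate ↔
≡ ¬¬R ∨ ((¬Q ∨ P) ∧ (P → Q)) ∨ ((Q ↔ P) ∧ R)   — eliminate →
≡ ¬¬R ∨ ((¬Q ∨ P) ∧ (¬P ∨ Q)) ∨ ((Q ↔ P) ∧ R)   — eliminate →
≡ ¬¬R ∨ ((¬Q ∨ P) ∧ (¬P ∨ Q)) ∨ ((Q → P) ∧ (P → Q) ∧ R)   — eliminate ↔
≡ ¬¬R ∨ ((¬Q ∨ P) ∧ (¬P ∨ Q)) ∨ ((¬Q ∨ P) ∧ (P → Q) ∧ R)   — eliminate →
≡ ¬¬R ∨ ((¬Q ∨ P) ∧ (¬P ∨ Q)) ∨ ((¬Q ∨ P) ∧ (¬P ∨ Q) ∧ R)   — eliminate →
≡ R ∨ ((¬Q ∨ P) ∧ (¬P ∨ Q)) ∨ ((¬Q ∨ P) ∧ (¬P ∨ Q) ∧ R)   — double negation
≡ R ∨ (¬Q ∧ ¬P) ∨ (¬Q ∧ Q) ∨ (P ∧ ¬P) ∨ (P ∧ Q) ∨ (¬Q ∧ ¬P ∧ R) ∨ (¬Q ∧ Q ∧ R) ∨ (P ∧ ¬P ∧ R) ∨ (P ∧ Q ∧ R)   — distribute ∧ over ∨
≡ R ∨ (¬Q ∧ ¬P) ∨ (P ∧ Q)   — simplify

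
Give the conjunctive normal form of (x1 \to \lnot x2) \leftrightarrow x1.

x1 \land (\lnot x1 \lor \lnot x2)

(x1 \to \lnot x2) \leftrightarrow x1
≡ ((x1 \to \lnot x2) \to x1) \land (x1 \to (x1 \to \lnot x2))   [eliminate \leftrightarrow]
≡ (\lnot (x1 \to \lnot x2) \lor x1) \land (x1 \to (x1 \to \lnot x2))   [eliminate \to]
≡ (\lnot (\lnot x1 \lor \lnot x2) \lor x1) \land (x1 \to (x1 \to \lnot x2))   [eliminate \to]
≡ (\lnot (\lnot x1 \lor \lnot x2) \lor x1) \land (\lnot x1 \lor (x1 \to \lnot x2))   [eliminate \to]
≡ (\lnot (\lnot x1 \lor \lnot x2) \lor x1) \land (\lnot x1 \lor \lnot x1 \lor \lnot x2)   [eliminate \to]
≡ ((\lnot \lnot x1 \land \lnot \lnot x2) \lor x1) \land (\lnot x1 \lor \lnot x1 \lor \lnot x2)   [De Morgan]
≡ ((x1 \land \lnot \lnot x2) \lor x1) \land (\lnot x1 \lor \lnot x1 \lor \lnot x2)   [double negation]
≡ ((x1 \land x2) \lor x1) \land (\lnot x1 \lor \lnot x1 \lor \lnot x2)   [double negation]
≡ (x1 \lor x1) \land (x2 \lor x1) \land (\lnot x1 \lor \lnot x1 \lor \lnot x2)   [distribute \lor over \land]
≡ x1 \land (\lnot x1 \lor \lnot x2)   [simplify]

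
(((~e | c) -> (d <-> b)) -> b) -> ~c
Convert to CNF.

(((~e | c) -> (d <-> b)) -> b) -> ~c
⇔ ~(((~e | c) -> (d <-> b)) -> b) | ~c   — eliminate ->
⇔ ~(~((~e | c) -> (d <-> b)) | b) | ~c   — eliminate ->
⇔ ~(~(~(~e | c) | (d <-> b)) | b) | ~c   — eliminate ->
⇔ ~(~(~(~e | c) | ((d -> b) & (b -> d))) | b) | ~c   — eliminate <->
⇔ ~(~(~(~e | c) | ((~d | b) & (b -> d))) | b) | ~c   — eliminate ->
⇔ ~(~(~(~e | c) | ((~d | b) & (~b | d))) | b) | ~c   — eliminate ->
⇔ (~~(~(~e | c) | ((~d | b) & (~b | d))) & ~b) | ~c   — De Morgan
⇔ ((~(~e | c) | ((~d | b) & (~b | d))) & ~b) | ~c   — double negation
⇔ (((~~e & ~c) | ((~d | b) & (~b | d))) & ~b) | ~c   — De Morgan
⇔ (((e & ~c) | ((~d | b) & (~b | d))) & ~b) | ~c   — double negation
⇔ (e | ~d | b | ~c) & (e | ~b | d | ~c) & (~c | ~d | b | ~c) & (~c | ~b | d | ~c) & (~b | ~c)   — distribute | over &
⇔ (~c | ~d | b) & (~b | ~c)   — simplify

(~c | ~d | b) & (~b | ~c)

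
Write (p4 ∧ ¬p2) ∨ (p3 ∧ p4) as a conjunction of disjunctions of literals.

(p4 ∧ ¬p2) ∨ (p3 ∧ p4)
≡ (p4 ∨ p3) ∧ (p4 ∨ p4) ∧ (¬p2 ∨ p3) ∧ (¬p2 ∨ p4)   [distribute ∨ over ∧]
≡ p4 ∧ (¬p2 ∨ p3)   [simplify]

p4 ∧ (¬p2 ∨ p3)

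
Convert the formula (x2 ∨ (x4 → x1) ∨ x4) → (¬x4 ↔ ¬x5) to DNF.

(x2 ∨ (x4 → x1) ∨ x4) → (¬x4 ↔ ¬x5)
≡ ¬(x2 ∨ (x4 → x1) ∨ x4) ∨ (¬x4 ↔ ¬x5)   [eliminate →]
≡ ¬(x2 ∨ ¬x4 ∨ x1 ∨ x4) ∨ (¬x4 ↔ ¬x5)   [eliminate →]
≡ ¬(x2 ∨ ¬x4 ∨ x1 ∨ x4) ∨ ((¬x4 → ¬x5) ∧ (¬x5 → ¬x4))   [eliminate ↔]
≡ ¬(x2 ∨ ¬x4 ∨ x1 ∨ x4) ∨ ((¬¬x4 ∨ ¬x5) ∧ (¬x5 → ¬x4))   [eliminate →]
≡ ¬(x2 ∨ ¬x4 ∨ x1 ∨ x4) ∨ ((¬¬x4 ∨ ¬x5) ∧ (¬¬x5 ∨ ¬x4))   [eliminate →]
≡ (¬x2 ∧ ¬¬x4 ∧ ¬x1 ∧ ¬x4) ∨ ((¬¬x4 ∨ ¬x5) ∧ (¬¬x5 ∨ ¬x4))   [De Morgan]
≡ (¬x2 ∧ x4 ∧ ¬x1 ∧ ¬x4) ∨ ((¬¬x4 ∨ ¬x5) ∧ (¬¬x5 ∨ ¬x4))   [double negation]
≡ (¬x2 ∧ x4 ∧ ¬x1 ∧ ¬x4) ∨ ((x4 ∨ ¬x5) ∧ (¬¬x5 ∨ ¬x4))   [double negation]
≡ (¬x2 ∧ x4 ∧ ¬x1 ∧ ¬x4) ∨ ((x4 ∨ ¬x5) ∧ (x5 ∨ ¬x4))   [double negation]
≡ (¬x2 ∧ x4 ∧ ¬x1 ∧ ¬x4) ∨ (x4 ∧ x5) ∨ (x4 ∧ ¬x4) ∨ (¬x5 ∧ x5) ∨ (¬x5 ∧ ¬x4)   [distribute ∧ over ∨]
≡ (x4 ∧ x5) ∨ (¬x5 ∧ ¬x4)   [simplify]

(x4 ∧ x5) ∨ (¬x5 ∧ ¬x4)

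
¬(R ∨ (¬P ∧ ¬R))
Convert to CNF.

¬R ∧ (P ∨ R)

¬(R ∨ (¬P ∧ ¬R))
⇔ ¬R ∧ ¬(¬P ∧ ¬R)
⇔ ¬R ∧ (¬¬P ∨ ¬¬R)
⇔ ¬R ∧ (P ∨ ¬¬R)
⇔ ¬R ∧ (P ∨ R)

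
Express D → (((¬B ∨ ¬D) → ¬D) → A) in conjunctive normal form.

¬D ∨ ¬B ∨ A

D → (((¬B ∨ ¬D) → ¬D) → A)
≡ ¬D ∨ (((¬B ∨ ¬D) → ¬D) → A)
≡ ¬D ∨ ¬((¬B ∨ ¬D) → ¬D) ∨ A
≡ ¬D ∨ ¬(¬(¬B ∨ ¬D) ∨ ¬D) ∨ A
≡ ¬D ∨ (¬¬(¬B ∨ ¬D) ∧ ¬¬D) ∨ A
≡ ¬D ∨ ((¬B ∨ ¬D) ∧ ¬¬D) ∨ A
≡ ¬D ∨ ((¬B ∨ ¬D) ∧ D) ∨ A
≡ (¬D ∨ ¬B ∨ ¬D ∨ A) ∧ (¬D ∨ D ∨ A)
≡ ¬D ∨ ¬B ∨ A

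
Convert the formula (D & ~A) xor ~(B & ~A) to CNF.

(D & ~A) xor ~(B & ~A)
≡ ((D & ~A) | ~(B & ~A)) & ~(D & ~A & ~(B & ~A))   [expand xor]
≡ ((D & ~A) | ~B | ~~A) & ~(D & ~A & ~(B & ~A))   [De Morgan]
≡ ((D & ~A) | ~B | A) & ~(D & ~A & ~(B & ~A))   [double negation]
≡ ((D & ~A) | ~B | A) & (~D | ~~A | ~~(B & ~A))   [De Morgan]
≡ ((D & ~A) | ~B | A) & (~D | A | ~~(B & ~A))   [double negation]
≡ ((D & ~A) | ~B | A) & (~D | A | (B & ~A))   [double negation]
≡ (D | ~B | A) & (~A | ~B | A) & (~D | A | B) & (~D | A | ~A)   [distribute | over &]
≡ (D | ~B | A) & (~D | A | B)   [simplify]

(D | ~B | A) & (~D | A | B)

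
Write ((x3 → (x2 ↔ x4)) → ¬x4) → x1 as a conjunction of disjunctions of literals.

((x3 → (x2 ↔ x4)) → ¬x4) → x1
= ¬((x3 → (x2 ↔ x4)) → ¬x4) ∨ x1   — eliminate →
= ¬(¬(x3 → (x2 ↔ x4)) ∨ ¬x4) ∨ x1   — eliminate →
= ¬(¬(¬x3 ∨ (x2 ↔ x4)) ∨ ¬x4) ∨ x1   — eliminate →
= ¬(¬(¬x3 ∨ ((x2 → x4) ∧ (x4 → x2))) ∨ ¬x4) ∨ x1   — eliminate ↔
= ¬(¬(¬x3 ∨ ((¬x2 ∨ x4) ∧ (x4 → x2))) ∨ ¬x4) ∨ x1   — eliminate →
= ¬(¬(¬x3 ∨ ((¬x2 ∨ x4) ∧ (¬x4 ∨ x2))) ∨ ¬x4) ∨ x1   — eliminate →
= (¬¬(¬x3 ∨ ((¬x2 ∨ x4) ∧ (¬x4 ∨ x2))) ∧ ¬¬x4) ∨ x1   — De Morgan
= ((¬x3 ∨ ((¬x2 ∨ x4) ∧ (¬x4 ∨ x2))) ∧ ¬¬x4) ∨ x1   — double negation
= ((¬x3 ∨ ((¬x2 ∨ x4) ∧ (¬x4 ∨ x2))) ∧ x4) ∨ x1   — double negation
= (¬x3 ∨ ¬x2 ∨ x4 ∨ x1) ∧ (¬x3 ∨ ¬x4 ∨ x2 ∨ x1) ∧ (x4 ∨ x1)   — distribute ∨ over ∧
= (¬x3 ∨ ¬x4 ∨ x2 ∨ x1) ∧ (x4 ∨ x1)   — simplify

(¬x3 ∨ ¬x4 ∨ x2 ∨ x1) ∧ (x4 ∨ x1)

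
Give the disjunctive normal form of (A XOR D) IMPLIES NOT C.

(NOT A AND NOT D) OR (D AND A) OR NOT C

(A XOR D) IMPLIES NOT C
= NOT (A XOR D) OR NOT C   [eliminate IMPLIES]
= NOT ((A AND NOT D) OR (NOT A AND D)) OR NOT C   [expand XOR]
= (NOT (A AND NOT D) AND NOT (NOT A AND D)) OR NOT C   [De Morgan]
= ((NOT A OR NOT NOT D) AND NOT (NOT A AND D)) OR NOT C   [De Morgan]
= ((NOT A OR D) AND NOT (NOT A AND D)) OR NOT C   [double negation]
= ((NOT A OR D) AND (NOT NOT A OR NOT D)) OR NOT C   [De Morgan]
= ((NOT A OR D) AND (A OR NOT D)) OR NOT C   [double negation]
= (NOT A AND A) OR (NOT A AND NOT D) OR (D AND A) OR (D AND NOT D) OR NOT C   [distribute AND over OR]
= (NOT A AND NOT D) OR (D AND A) OR NOT C   [simplify]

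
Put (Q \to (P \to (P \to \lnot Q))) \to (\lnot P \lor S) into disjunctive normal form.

(Q \to (P \to (P \to \lnot Q))) \to (\lnot P \lor S)
⇔ \lnot (Q \to (P \to (P \to \lnot Q))) \lor \lnot P \lor S   [eliminate \to]
⇔ \lnot (\lnot Q \lor (P \to (P \to \lnot Q))) \lor \lnot P \lor S   [eliminate \to]
⇔ \lnot (\lnot Q \lor \lnot P \lor (P \to \lnot Q)) \lor \lnot P \lor S   [eliminate \to]
⇔ \lnot (\lnot Q \lor \lnot P \lor \lnot P \lor \lnot Q) \lor \lnot P \lor S   [eliminate \to]
⇔ (\lnot \lnot Q \land \lnot \lnot P \land \lnot \lnot P \land \lnot \lnot Q) \lor \lnot P \lor S   [De Morgan]
⇔ (Q \land \lnot \lnot P \land \lnot \lnot P \land \lnot \lnot Q) \lor \lnot P \lor S   [double negation]
⇔ (Q \land P \land \lnot \lnot P \land \lnot \lnot Q) \lor \lnot P \lor S   [double negation]
⇔ (Q \land P \land P \land \lnot \lnot Q) \lor \lnot P \lor S   [double negation]
⇔ (Q \land P \land P \land Q) \lor \lnot P \lor S   [double negation]
⇔ (Q \land P) \lor \lnot P \lor S   [simplify]

(Q \land P) \lor \lnot P \lor S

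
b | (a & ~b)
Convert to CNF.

b | a

b | (a & ~b)
≡ (b | a) & (b | ~b)   [distribute | over &]
≡ b | a   [simplify]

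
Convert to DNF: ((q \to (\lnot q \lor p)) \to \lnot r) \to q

((q \to (\lnot q \lor p)) \to \lnot r) \to q
⇔ \lnot ((q \to (\lnot q \lor p)) \to \lnot r) \lor q
⇔ \lnot (\lnot (q \to (\lnot q \lor p)) \lor \lnot r) \lor q
⇔ \lnot (\lnot (\lnot q \lor \lnot q \lor p) \lor \lnot r) \lor q
⇔ (\lnot \lnot (\lnot q \lor \lnot q \lor p) \land \lnot \lnot r) \lor q
⇔ ((\lnot q \lor \lnot q \lor p) \land \lnot \lnot r) \lor q
⇔ ((\lnot q \lor \lnot q \lor p) \land r) \lor q
⇔ (\lnot q \land r) \lor (\lnot q \land r) \lor (p \land r) \lor q
⇔ (\lnot q \land r) \lor (p \land r) \lor q

(\lnot q \land r) \lor (p \land r) \lor q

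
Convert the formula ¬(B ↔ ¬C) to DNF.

¬(B ↔ ¬C)
= ¬((B → ¬C) ∧ (¬C → B))   [eliminate ↔]
= ¬((¬B ∨ ¬C) ∧ (¬C → B))   [eliminate →]
= ¬((¬B ∨ ¬C) ∧ (¬¬C ∨ B))   [eliminate →]
= ¬(¬B ∨ ¬C) ∨ ¬(¬¬C ∨ B)   [De Morgan]
= ¬¬B ∧ ¬¬C ∨ ¬(¬¬C ∨ B)   [De Morgan]
= B ∧ ¬¬C ∨ ¬(¬¬C ∨ B)   [double negation]
= B ∧ C ∨ ¬(¬¬C ∨ B)   [double negation]
= B ∧ C ∨ ¬¬¬C ∧ ¬B   [De Morgan]
= B ∧ C ∨ ¬C ∧ ¬B   [double negation]

B ∧ C ∨ ¬C ∧ ¬B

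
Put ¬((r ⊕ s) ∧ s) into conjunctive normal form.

¬s ∨ r

¬((r ⊕ s) ∧ s)
≡ ¬((r ∨ s) ∧ ¬(r ∧ s) ∧ s)
≡ ¬(r ∨ s) ∨ ¬¬(r ∧ s) ∨ ¬s
≡ (¬r ∧ ¬s) ∨ ¬¬(r ∧ s) ∨ ¬s
≡ (¬r ∧ ¬s) ∨ (r ∧ s) ∨ ¬s
≡ (¬r ∨ r ∨ ¬s) ∧ (¬r ∨ s ∨ ¬s) ∧ (¬s ∨ r ∨ ¬s) ∧ (¬s ∨ s ∨ ¬s)
≡ ¬s ∨ r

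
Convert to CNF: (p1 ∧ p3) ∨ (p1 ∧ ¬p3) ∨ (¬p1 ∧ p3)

p1 ∨ p3

(p1 ∧ p3) ∨ (p1 ∧ ¬p3) ∨ (¬p1 ∧ p3)
≡ (p1 ∨ p1 ∨ ¬p1) ∧ (p1 ∨ p1 ∨ p3) ∧ (p1 ∨ ¬p3 ∨ ¬p1) ∧ (p1 ∨ ¬p3 ∨ p3) ∧ (p3 ∨ p1 ∨ ¬p1) ∧ (p3 ∨ p1 ∨ p3) ∧ (p3 ∨ ¬p3 ∨ ¬p1) ∧ (p3 ∨ ¬p3 ∨ p3)   (distribute ∨ over ∧)
≡ p1 ∨ p3   (simplify)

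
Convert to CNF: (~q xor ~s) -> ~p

(q | ~s | ~p) & (s | ~q | ~p)

(~q xor ~s) -> ~p
≡ ~(~q xor ~s) | ~p   [eliminate ->]
≡ ~((~q | ~s) & ~(~q & ~s)) | ~p   [expand xor]
≡ ~(~q | ~s) | ~~(~q & ~s) | ~p   [De Morgan]
≡ (~~q & ~~s) | ~~(~q & ~s) | ~p   [De Morgan]
≡ (q & ~~s) | ~~(~q & ~s) | ~p   [double negation]
≡ (q & s) | ~~(~q & ~s) | ~p   [double negation]
≡ (q & s) | (~q & ~s) | ~p   [double negation]
≡ (q | ~q | ~p) & (q | ~s | ~p) & (s | ~q | ~p) & (s | ~s | ~p)   [distribute | over &]
≡ (q | ~s | ~p) & (s | ~q | ~p)   [simplify]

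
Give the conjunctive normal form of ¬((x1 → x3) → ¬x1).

(¬x1 ∨ x3) ∧ x1

¬((x1 → x3) → ¬x1)
⇔ ¬(¬(x1 → x3) ∨ ¬x1)   — eliminate →
⇔ ¬(¬(¬x1 ∨ x3) ∨ ¬x1)   — eliminate →
⇔ ¬¬(¬x1 ∨ x3) ∧ ¬¬x1   — De Morgan
⇔ (¬x1 ∨ x3) ∧ ¬¬x1   — double negation
⇔ (¬x1 ∨ x3) ∧ x1   — double negation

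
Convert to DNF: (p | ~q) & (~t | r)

(p | ~q) & (~t | r)
≡ (p & ~t) | (p & r) | (~q & ~t) | (~q & r)   [distribute & over |]

(p & ~t) | (p & r) | (~q & ~t) | (~q & r)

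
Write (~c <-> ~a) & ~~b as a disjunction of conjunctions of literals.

(c & a & b) | (~a & ~c & b)

(~c <-> ~a) & ~~b
⇔ (~c -> ~a) & (~a -> ~c) & ~~b   [eliminate <->]
⇔ (~~c | ~a) & (~a -> ~c) & ~~b   [eliminate ->]
⇔ (~~c | ~a) & (~~a | ~c) & ~~b   [eliminate ->]
⇔ (c | ~a) & (~~a | ~c) & ~~b   [double negation]
⇔ (c | ~a) & (a | ~c) & ~~b   [double negation]
⇔ (c | ~a) & (a | ~c) & b   [double negation]
⇔ (c & a & b) | (c & ~c & b) | (~a & a & b) | (~a & ~c & b)   [distribute & over |]
⇔ (c & a & b) | (~a & ~c & b)   [simplify]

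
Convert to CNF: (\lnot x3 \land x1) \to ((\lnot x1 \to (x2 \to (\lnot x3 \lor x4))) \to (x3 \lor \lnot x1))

(\lnot x3 \land x1) \to ((\lnot x1 \to (x2 \to (\lnot x3 \lor x4))) \to (x3 \lor \lnot x1))
= \lnot (\lnot x3 \land x1) \lor ((\lnot x1 \to (x2 \to (\lnot x3 \lor x4))) \to (x3 \lor \lnot x1))
= \lnot (\lnot x3 \land x1) \lor \lnot (\lnot x1 \to (x2 \to (\lnot x3 \lor x4))) \lor x3 \lor \lnot x1
= \lnot (\lnot x3 \land x1) \lor \lnot (\lnot \lnot x1 \lor (x2 \to (\lnot x3 \lor x4))) \lor x3 \lor \lnot x1
= \lnot (\lnot x3 \land x1) \lor \lnot (\lnot \lnot x1 \lor \lnot x2 \lor \lnot x3 \lor x4) \lor x3 \lor \lnot x1
= \lnot \lnot x3 \lor \lnot x1 \lor \lnot (\lnot \lnot x1 \lor \lnot x2 \lor \lnot x3 \lor x4) \lor x3 \lor \lnot x1
= x3 \lor \lnot x1 \lor \lnot (\lnot \lnot x1 \lor \lnot x2 \lor \lnot x3 \lor x4) \lor x3 \lor \lnot x1
= x3 \lor \lnot x1 \lor (\lnot \lnot \lnot x1 \land \lnot \lnot x2 \land \lnot \lnot x3 \land \lnot x4) \lor x3 \lor \lnot x1
= x3 \lor \lnot x1 \lor (\lnot x1 \land \lnot \lnot x2 \land \lnot \lnot x3 \land \lnot x4) \lor x3 \lor \lnot x1
= x3 \lor \lnot x1 \lor (\lnot x1 \land x2 \land \lnot \lnot x3 \land \lnot x4) \lor x3 \lor \lnot x1
= x3 \lor \lnot x1 \lor (\lnot x1 \land x2 \land x3 \land \lnot x4) \lor x3 \lor \lnot x1
= (x3 \lor \lnot x1 \lor \lnot x1 \lor x3 \lor \lnot x1) \land (x3 \lor \lnot x1 \lor x2 \lor x3 \lor \lnot x1) \land (x3 \lor \lnot x1 \lor x3 \lor x3 \lor \lnot x1) \land (x3 \lor \lnot x1 \lor \lnot x4 \lor x3 \lor \lnot x1)
= x3 \lor \lnot x1

x3 \lor \lnot x1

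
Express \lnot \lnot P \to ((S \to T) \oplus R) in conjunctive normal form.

\lnot \lnot P \to ((S \to T) \oplus R)
⇔ \lnot \lnot \lnot P \lor ((S \to T) \oplus R)   [eliminate \to]
⇔ \lnot \lnot \lnot P \lor (((S \to T) \lor R) \land \lnot ((S \to T) \land R))   [expand \oplus]
⇔ \lnot \lnot \lnot P \lor ((\lnot S \lor T \lor R) \land \lnot ((S \to T) \land R))   [eliminate \to]
⇔ \lnot \lnot \lnot P \lor ((\lnot S \lor T \lor R) \land \lnot ((\lnot S \lor T) \land R))   [eliminate \to]
⇔ \lnot P \lor ((\lnot S \lor T \lor R) \land \lnot ((\lnot S \lor T) \land R))   [double negation]
⇔ \lnot P \lor ((\lnot S \lor T \lor R) \land (\lnot (\lnot S \lor T) \lor \lnot R))   [De Morgan]
⇔ \lnot P \lor ((\lnot S \lor T \lor R) \land ((\lnot \lnot S \land \lnot T) \lor \lnot R))   [De Morgan]
⇔ \lnot P \lor ((\lnot S \lor T \lor R) \land ((S \land \lnot T) \lor \lnot R))   [double negation]
⇔ (\lnot P \lor \lnot S \lor T \lor R) \land (\lnot P \lor S \lor \lnot R) \land (\lnot P \lor \lnot T \lor \lnot R)   [distribute \lor over \land]

(\lnot P \lor \lnot S \lor T \lor R) \land (\lnot P \lor S \lor \lnot R) \land (\lnot P \lor \lnot T \lor \lnot R)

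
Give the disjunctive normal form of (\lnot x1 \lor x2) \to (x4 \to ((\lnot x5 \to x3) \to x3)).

(x1 \land \lnot x2) \lor \lnot x4 \lor (\lnot x5 \land \lnot x3) \lor x3

(\lnot x1 \lor x2) \to (x4 \to ((\lnot x5 \to x3) \to x3))
≡ \lnot (\lnot x1 \lor x2) \lor (x4 \to ((\lnot x5 \to x3) \to x3))
≡ \lnot (\lnot x1 \lor x2) \lor \lnot x4 \lor ((\lnot x5 \to x3) \to x3)
≡ \lnot (\lnot x1 \lor x2) \lor \lnot x4 \lor \lnot (\lnot x5 \to x3) \lor x3
≡ \lnot (\lnot x1 \lor x2) \lor \lnot x4 \lor \lnot (\lnot \lnot x5 \lor x3) \lor x3
≡ (\lnot \lnot x1 \land \lnot x2) \lor \lnot x4 \lor \lnot (\lnot \lnot x5 \lor x3) \lor x3
≡ (x1 \land \lnot x2) \lor \lnot x4 \lor \lnot (\lnot \lnot x5 \lor x3) \lor x3
≡ (x1 \land \lnot x2) \lor \lnot x4 \lor (\lnot \lnot \lnot x5 \land \lnot x3) \lor x3
≡ (x1 \land \lnot x2) \lor \lnot x4 \lor (\lnot x5 \land \lnot x3) \lor x3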